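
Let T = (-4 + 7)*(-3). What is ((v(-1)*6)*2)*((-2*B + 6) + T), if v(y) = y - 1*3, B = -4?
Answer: -240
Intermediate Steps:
v(y) = -3 + y (v(y) = y - 3 = -3 + y)
T = -9 (T = 3*(-3) = -9)
((v(-1)*6)*2)*((-2*B + 6) + T) = (((-3 - 1)*6)*2)*((-2*(-4) + 6) - 9) = (-4*6*2)*((8 + 6) - 9) = (-24*2)*(14 - 9) = -48*5 = -240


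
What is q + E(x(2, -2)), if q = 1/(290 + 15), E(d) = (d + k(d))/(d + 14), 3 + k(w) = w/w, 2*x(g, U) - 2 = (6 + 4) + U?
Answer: 934/5795 ≈ 0.16117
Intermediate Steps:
x(g, U) = 6 + U/2 (x(g, U) = 1 + ((6 + 4) + U)/2 = 1 + (10 + U)/2 = 1 + (5 + U/2) = 6 + U/2)
k(w) = -2 (k(w) = -3 + w/w = -3 + 1 = -2)
E(d) = (-2 + d)/(14 + d) (E(d) = (d - 2)/(d + 14) = (-2 + d)/(14 + d))
q = 1/305 ≈ 0.0032787
q + E(x(2, -2)) = 1/305 + (-2 + (6 + (½)*(-2)))/(14 + (6 + (½)*(-2))) = 1/305 + (-2 + (6 - 1))/(14 + (6 - 1)) = 1/305 + (-2 + 5)/(14 + 5) = 1/305 + 3/19 = 934/5795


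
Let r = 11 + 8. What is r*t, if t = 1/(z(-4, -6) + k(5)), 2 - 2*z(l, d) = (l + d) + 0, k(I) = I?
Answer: 19/11 ≈ 1.7273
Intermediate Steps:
r = 19
z(l, d) = 1 - d/2 - l/2 (z(l, d) = 1 - ((l + d) + 0)/2 = 1 - ((d + l) + 0)/2 = 1 - (d + l)/2 = 1 + (-d/2 - l/2) = 1 - d/2 - l/2)
t = 1/11 (t = 1/((1 - ½*(-6) - ½*(-4)) + 5) = 1/((1 + 3 + 2) + 5) = 1/(6 + 5) = 1/11 ≈ 0.090909)
r*t = 19*(1/11) = 19/11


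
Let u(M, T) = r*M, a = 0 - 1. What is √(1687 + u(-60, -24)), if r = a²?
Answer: √1627 ≈ 40.336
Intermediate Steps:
a = -1
r = 1 (r = (-1)² = 1)
u(M, T) = M (u(M, T) = 1*M = M)
√(1687 + u(-60, -24)) = √(1687 - 60) = √1627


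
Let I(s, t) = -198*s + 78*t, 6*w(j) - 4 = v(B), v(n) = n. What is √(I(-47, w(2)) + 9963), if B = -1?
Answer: 2*√4827 ≈ 138.95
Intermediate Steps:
w(j) = ½ (w(j) = ⅔ + (⅙)*(-1) = ⅔ - ⅙ = ½)
√(I(-47, w(2)) + 9963) = √((-198*(-47) + 78*(½)) + 9963) = √((9306 + 39) + 9963) = √(9345 + 9963) = √19308 = 2*√4827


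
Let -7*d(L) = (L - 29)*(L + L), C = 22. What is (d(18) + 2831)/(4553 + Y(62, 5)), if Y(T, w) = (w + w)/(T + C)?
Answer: 121278/191231 ≈ 0.63420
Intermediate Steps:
Y(T, w) = 2*w/(22 + T) (Y(T, w) = (w + w)/(T + 22) = (2*w)/(22 + T) = 2*w/(22 + T))
d(L) = -2*L*(-29 + L)/7 (d(L) = -(L - 29)*(L + L)/7 = -(-29 + L)*2*L/7 = -2*L*(-29 + L)/7)
(d(18) + 2831)/(4553 + Y(62, 5)) = ((2/7)*18*(29 - 1*18) + 2831)/(4553 + 2*5/(22 + 62)) = ((2/7)*18*(29 - 18) + 2831)/(4553 + 2*5/84) = ((2/7)*18*11 + 2831)/(4553 + 2*5*(1/84)) = (396/7 + 2831)/(4553 + 5/42) = 20213/(7*(191231/42)) = (20213/7)*(42/191231) = 121278/191231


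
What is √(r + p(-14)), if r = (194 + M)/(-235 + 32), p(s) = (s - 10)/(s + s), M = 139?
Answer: I*√32277/203 ≈ 0.88501*I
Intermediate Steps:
p(s) = (-10 + s)/(2*s) (p(s) = (-10 + s)/((2*s)) = (-10 + s)*(1/(2*s)) = (-10 + s)/(2*s))
r = -333/203 (r = (194 + 139)/(-235 + 32) = 333/(-203) = 333*(-1/203) = -333/203 ≈ -1.6404)
√(r + p(-14)) = √(-333/203 + (½)*(-10 - 14)/(-14)) = √(-333/203 + (½)*(-1/14)*(-24)) = √(-333/203 + 6/7) = √(-159/203) = I*√32277/203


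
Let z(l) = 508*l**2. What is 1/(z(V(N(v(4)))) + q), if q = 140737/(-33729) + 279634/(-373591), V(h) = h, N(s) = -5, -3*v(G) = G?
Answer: 12600850839/159968795803547 ≈ 7.8771e-5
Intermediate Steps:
v(G) = -G/3
q = -62009851753/12600850839 (q = 140737*(-1/33729) + 279634*(-1/373591) = -140737/33729 - 279634/373591 = -62009851753/12600850839 ≈ -4.9211)
1/(z(V(N(v(4)))) + q) = 1/(508*(-5)**2 - 62009851753/12600850839) = 1/(508*25 - 62009851753/12600850839) = 1/(12700 - 62009851753/12600850839) = 1/(159968795803547/12600850839) = 12600850839/159968795803547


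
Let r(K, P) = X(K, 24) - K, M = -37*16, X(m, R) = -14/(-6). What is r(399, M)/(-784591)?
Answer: 1190/2353773 ≈ 0.00050557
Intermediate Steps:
X(m, R) = 7/3 (X(m, R) = -14*(-⅙) = 7/3)
M = -592
r(K, P) = 7/3 - K
r(399, M)/(-784591) = (7/3 - 1*399)/(-784591) = (7/3 - 399)*(-1/784591) = -1190/3*(-1/784591) = 1190/2353773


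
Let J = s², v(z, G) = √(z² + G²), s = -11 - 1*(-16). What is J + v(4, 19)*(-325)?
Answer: 25 - 325*√377 ≈ -6285.4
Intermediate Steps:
s = 5 (s = -11 + 16 = 5)
v(z, G) = √(G² + z²)
J = 25 (J = 5² = 25)
J + v(4, 19)*(-325) = 25 + √(19² + 4²)*(-325) = 25 + √(361 + 16)*(-325) = 25 + √377*(-325) = 25 - 325*√377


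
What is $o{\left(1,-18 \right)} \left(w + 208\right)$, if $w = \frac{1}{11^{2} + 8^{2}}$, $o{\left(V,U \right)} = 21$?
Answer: $\frac{808101}{185} \approx 4368.1$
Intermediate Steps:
$w = \frac{1}{185}$ ($w = \frac{1}{121 + 64} = \frac{1}{185} \approx 0.0054054$)
$o{\left(1,-18 \right)} \left(w + 208\right) = 21 \left(\frac{1}{185} + 208\right) = 21 \cdot \frac{38481}{185} = \frac{808101}{185}$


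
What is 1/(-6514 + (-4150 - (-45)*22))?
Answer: -1/9674 ≈ -0.00010337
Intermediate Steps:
1/(-6514 + (-4150 - (-45)*22)) = 1/(-6514 + (-4150 - 1*(-990))) = 1/(-6514 + (-4150 + 990)) = 1/(-6514 - 3160) = 1/(-9674) = -1/9674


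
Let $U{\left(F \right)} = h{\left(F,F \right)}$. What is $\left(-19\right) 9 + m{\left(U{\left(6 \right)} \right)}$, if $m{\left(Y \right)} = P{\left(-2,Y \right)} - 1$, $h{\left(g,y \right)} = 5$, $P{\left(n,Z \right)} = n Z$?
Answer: $-182$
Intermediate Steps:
$P{\left(n,Z \right)} = Z n$
$U{\left(F \right)} = 5$
$m{\left(Y \right)} = -1 - 2 Y$ ($m{\left(Y \right)} = Y \left(-2\right) - 1 = - 2 Y - 1 = -1 - 2 Y$)
$\left(-19\right) 9 + m{\left(U{\left(6 \right)} \right)} = \left(-19\right) 9 - 11 = -171 - 11 = -182$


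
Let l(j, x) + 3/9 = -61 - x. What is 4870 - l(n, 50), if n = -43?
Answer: 14944/3 ≈ 4981.3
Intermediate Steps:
l(j, x) = -184/3 - x (l(j, x) = -1/3 + (-61 - x) = -184/3 - x)
4870 - l(n, 50) = 4870 - (-184/3 - 1*50) = 4870 - (-184/3 - 50) = 4870 - 1*(-334/3) = 4870 + 334/3 = 14944/3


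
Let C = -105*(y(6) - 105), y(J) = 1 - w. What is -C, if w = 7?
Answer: -11655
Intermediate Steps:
y(J) = -6 (y(J) = 1 - 1*7 = 1 - 7 = -6)
C = 11655 (C = -105*(-6 - 105) = -105*(-111) = 11655)
-C = -1*11655 = -11655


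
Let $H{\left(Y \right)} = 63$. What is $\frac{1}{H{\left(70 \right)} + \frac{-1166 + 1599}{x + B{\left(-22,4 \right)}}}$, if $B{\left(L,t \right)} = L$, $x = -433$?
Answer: $\frac{455}{28232} \approx 0.016116$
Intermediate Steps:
$\frac{1}{H{\left(70 \right)} + \frac{-1166 + 1599}{x + B{\left(-22,4 \right)}}} = \frac{1}{63 + \frac{-1166 + 1599}{-433 - 22}} = \frac{1}{63 + \frac{433}{-455}} = \frac{1}{63 + 433 \left(- \frac{1}{455}\right)} = \frac{1}{63 - \frac{433}{455}} = \frac{1}{\frac{28232}{455}} = \frac{455}{28232}$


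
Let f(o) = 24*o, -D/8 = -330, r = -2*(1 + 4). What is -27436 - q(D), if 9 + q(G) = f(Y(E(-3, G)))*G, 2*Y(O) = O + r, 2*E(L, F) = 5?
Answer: 210173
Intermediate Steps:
E(L, F) = 5/2 (E(L, F) = (1/2)*5 = 5/2)
r = -10 (r = -2*5 = -10)
Y(O) = -5 + O/2 (Y(O) = (O - 10)/2 = (-10 + O)/2 = -5 + O/2)
D = 2640 (D = -8*(-330) = 2640)
q(G) = -9 - 90*G (q(G) = -9 + (24*(-5 + (1/2)*(5/2)))*G = -9 + (24*(-5 + 5/4))*G = -9 + (24*(-15/4))*G = -9 - 90*G)
-27436 - q(D) = -27436 - (-9 - 90*2640) = -27436 - (-9 - 237600) = -27436 - 1*(-237609) = -27436 + 237609 = 210173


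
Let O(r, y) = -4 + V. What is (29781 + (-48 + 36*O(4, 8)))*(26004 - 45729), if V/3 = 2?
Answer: -587903625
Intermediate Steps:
V = 6 (V = 3*2 = 6)
O(r, y) = 2 (O(r, y) = -4 + 6 = 2)
(29781 + (-48 + 36*O(4, 8)))*(26004 - 45729) = (29781 + (-48 + 36*2))*(26004 - 45729) = (29781 + (-48 + 72))*(-19725) = (29781 + 24)*(-19725) = 29805*(-19725) = -587903625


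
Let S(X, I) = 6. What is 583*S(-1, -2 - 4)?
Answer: 3498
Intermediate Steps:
583*S(-1, -2 - 4) = 583*6 = 3498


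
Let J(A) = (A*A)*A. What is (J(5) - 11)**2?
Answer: 12996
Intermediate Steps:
J(A) = A**3 (J(A) = A**2*A = A**3)
(J(5) - 11)**2 = (5**3 - 11)**2 = (125 - 11)**2 = 114**2 = 12996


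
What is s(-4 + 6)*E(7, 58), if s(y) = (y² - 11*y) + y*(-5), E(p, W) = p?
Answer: -196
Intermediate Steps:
s(y) = y² - 16*y (s(y) = (y² - 11*y) - 5*y = y² - 16*y)
s(-4 + 6)*E(7, 58) = ((-4 + 6)*(-16 + (-4 + 6)))*7 = (2*(-16 + 2))*7 = (2*(-14))*7 = -28*7 = -196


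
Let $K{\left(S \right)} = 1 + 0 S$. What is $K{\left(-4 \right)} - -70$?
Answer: $71$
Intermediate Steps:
$K{\left(S \right)} = 1$ ($K{\left(S \right)} = 1 + 0 = 1$)
$K{\left(-4 \right)} - -70 = 1 - -70 = 1 + 70 = 71$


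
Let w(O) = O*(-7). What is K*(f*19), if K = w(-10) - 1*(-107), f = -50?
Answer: -168150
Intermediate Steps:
w(O) = -7*O
K = 177 (K = -7*(-10) - 1*(-107) = 70 + 107 = 177)
K*(f*19) = 177*(-50*19) = 177*(-950) = -168150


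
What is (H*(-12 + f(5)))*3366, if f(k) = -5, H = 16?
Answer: -915552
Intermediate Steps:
(H*(-12 + f(5)))*3366 = (16*(-12 - 5))*3366 = (16*(-17))*3366 = -272*3366 = -915552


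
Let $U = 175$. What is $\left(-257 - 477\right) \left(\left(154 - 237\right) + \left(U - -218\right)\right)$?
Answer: $-227540$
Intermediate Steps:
$\left(-257 - 477\right) \left(\left(154 - 237\right) + \left(U - -218\right)\right) = \left(-257 - 477\right) \left(\left(154 - 237\right) + \left(175 - -218\right)\right) = - 734 \left(\left(154 - 237\right) + \left(175 + 218\right)\right) = - 734 \left(-83 + 393\right) = \left(-734\right) 310 = -227540$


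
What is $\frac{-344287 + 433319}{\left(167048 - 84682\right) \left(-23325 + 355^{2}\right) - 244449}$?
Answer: $\frac{89032}{8458743751} \approx 1.0525 \cdot 10^{-5}$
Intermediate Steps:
$\frac{-344287 + 433319}{\left(167048 - 84682\right) \left(-23325 + 355^{2}\right) - 244449} = \frac{89032}{82366 \left(-23325 + 126025\right) - 244449} = \frac{89032}{82366 \cdot 102700 - 244449} = \frac{89032}{8458988200 - 244449} = \frac{89032}{8458743751}$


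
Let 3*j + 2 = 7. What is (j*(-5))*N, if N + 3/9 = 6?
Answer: -425/9 ≈ -47.222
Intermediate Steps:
N = 17/3 (N = -⅓ + 6 = 17/3 ≈ 5.6667)
j = 5/3 (j = -⅔ + (⅓)*7 = -⅔ + 7/3 = 5/3 ≈ 1.6667)
(j*(-5))*N = ((5/3)*(-5))*(17/3) = -25/3*17/3 = -425/9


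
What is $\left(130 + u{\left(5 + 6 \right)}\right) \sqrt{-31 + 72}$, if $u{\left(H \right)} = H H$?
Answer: $251 \sqrt{41} \approx 1607.2$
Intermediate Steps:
$u{\left(H \right)} = H^{2}$
$\left(130 + u{\left(5 + 6 \right)}\right) \sqrt{-31 + 72} = \left(130 + \left(5 + 6\right)^{2}\right) \sqrt{-31 + 72} = \left(130 + 11^{2}\right) \sqrt{41} = \left(130 + 121\right) \sqrt{41} = 251 \sqrt{41}$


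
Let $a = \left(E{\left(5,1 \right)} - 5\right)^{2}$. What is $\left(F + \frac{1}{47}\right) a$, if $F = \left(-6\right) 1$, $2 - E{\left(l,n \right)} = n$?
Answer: $- \frac{4496}{47} \approx -95.66$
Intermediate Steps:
$E{\left(l,n \right)} = 2 - n$
$F = -6$
$a = 16$ ($a = \left(\left(2 - 1\right) - 5\right)^{2} = \left(1 - 5\right)^{2} = \left(-4\right)^{2} = 16$)
$\left(F + \frac{1}{47}\right) a = \left(-6 + \frac{1}{47}\right) 16 = \left(- \frac{281}{47}\right) 16 = - \frac{4496}{47}$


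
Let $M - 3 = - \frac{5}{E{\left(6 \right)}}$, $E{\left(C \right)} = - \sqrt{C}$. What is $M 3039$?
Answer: $9117 + \frac{5065 \sqrt{6}}{2} \approx 15320.0$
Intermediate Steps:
$M = 3 + \frac{5 \sqrt{6}}{6}$ ($M = 3 - \frac{5}{\left(-1\right) \sqrt{6}} = 3 - 5 \left(- \frac{\sqrt{6}}{6}\right) = 3 + \frac{5 \sqrt{6}}{6} \approx 5.0412$)
$M 3039 = \left(3 + \frac{5 \sqrt{6}}{6}\right) 3039 = 9117 + \frac{5065 \sqrt{6}}{2}$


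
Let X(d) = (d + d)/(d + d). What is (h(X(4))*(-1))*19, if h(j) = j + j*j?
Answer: -38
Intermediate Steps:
X(d) = 1 (X(d) = (2*d)/((2*d)) = (2*d)*(1/(2*d)) = 1)
h(j) = j + j²
(h(X(4))*(-1))*19 = ((1*(1 + 1))*(-1))*19 = ((1*2)*(-1))*19 = (2*(-1))*19 = -2*19 = -38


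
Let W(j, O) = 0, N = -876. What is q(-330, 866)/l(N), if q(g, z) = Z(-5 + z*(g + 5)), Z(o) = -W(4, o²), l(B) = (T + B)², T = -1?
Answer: 0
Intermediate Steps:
l(B) = (-1 + B)²
Z(o) = 0 (Z(o) = -1*0 = 0)
q(g, z) = 0
q(-330, 866)/l(N) = 0/((-1 - 876)²) = 0/((-877)²) = 0/769129 = 0*(1/769129) = 0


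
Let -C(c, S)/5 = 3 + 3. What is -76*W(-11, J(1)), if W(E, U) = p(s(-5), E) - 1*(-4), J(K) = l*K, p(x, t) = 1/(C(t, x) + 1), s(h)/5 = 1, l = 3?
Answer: -8740/29 ≈ -301.38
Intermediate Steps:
C(c, S) = -30 (C(c, S) = -5*(3 + 3) = -5*6 = -30)
s(h) = 5 (s(h) = 5*1 = 5)
p(x, t) = -1/29 (p(x, t) = 1/(-30 + 1) = 1/(-29) = -1/29)
J(K) = 3*K
W(E, U) = 115/29 (W(E, U) = -1/29 - 1*(-4) = -1/29 + 4 = 115/29)
-76*W(-11, J(1)) = -76*115/29 = -8740/29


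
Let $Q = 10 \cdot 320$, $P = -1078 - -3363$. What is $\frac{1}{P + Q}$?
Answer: $\frac{1}{5485} \approx 0.00018232$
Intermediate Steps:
$P = 2285$ ($P = -1078 + 3363 = 2285$)
$Q = 3200$
$\frac{1}{P + Q} = \frac{1}{2285 + 3200} = \frac{1}{5485}$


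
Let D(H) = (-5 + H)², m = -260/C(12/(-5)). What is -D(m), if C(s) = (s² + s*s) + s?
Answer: -3648100/3249 ≈ -1122.8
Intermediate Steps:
C(s) = s + 2*s² (C(s) = (s² + s²) + s = 2*s² + s = s + 2*s²)
m = -1625/57 (m = -260*(-5/(12*(1 + 2*(12/(-5))))) = -260*(-5/(12*(1 + 2*(12*(-⅕))))) = -260*(-5/(12*(1 + 2*(-12/5)))) = -260*(-5/(12*(1 - 24/5))) = -260/((-12/5*(-19/5))) = -260/228/25 = -260*25/228 = -1625/57 ≈ -28.509)
-D(m) = -(-5 - 1625/57)² = -(-1910/57)² = -1*3648100/3249 = -3648100/3249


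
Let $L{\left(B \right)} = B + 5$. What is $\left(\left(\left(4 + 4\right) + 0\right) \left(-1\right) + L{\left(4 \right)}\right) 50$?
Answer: $50$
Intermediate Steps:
$L{\left(B \right)} = 5 + B$
$\left(\left(\left(4 + 4\right) + 0\right) \left(-1\right) + L{\left(4 \right)}\right) 50 = \left(\left(\left(4 + 4\right) + 0\right) \left(-1\right) + \left(5 + 4\right)\right) 50 = \left(\left(8 + 0\right) \left(-1\right) + 9\right) 50 = \left(8 \left(-1\right) + 9\right) 50 = \left(-8 + 9\right) 50 = 1 \cdot 50 = 50$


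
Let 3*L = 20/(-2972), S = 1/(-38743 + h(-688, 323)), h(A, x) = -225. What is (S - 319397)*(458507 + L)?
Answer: -2120038440402544851/14476612 ≈ -1.4645e+11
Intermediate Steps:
S = -1/38968 (S = 1/(-38743 - 225) = 1/(-38968) = -1/38968 ≈ -2.5662e-5)
L = -5/2229 (L = (20/(-2972))/3 = (20*(-1/2972))/3 = (⅓)*(-5/743) = -5/2229 ≈ -0.0022432)
(S - 319397)*(458507 + L) = (-1/38968 - 319397)*(458507 - 5/2229) = -12446262297/38968*1022012098/2229 = -2120038440402544851/14476612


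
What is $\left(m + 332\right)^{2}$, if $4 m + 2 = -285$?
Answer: $\frac{1083681}{16} \approx 67730.0$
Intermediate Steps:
$m = - \frac{287}{4}$ ($m = - \frac{1}{2} + \frac{1}{4} \left(-285\right) = - \frac{1}{2} - \frac{285}{4} = - \frac{287}{4} \approx -71.75$)
$\left(m + 332\right)^{2} = \left(- \frac{287}{4} + 332\right)^{2} = \left(\frac{1041}{4}\right)^{2} = \frac{1083681}{16}$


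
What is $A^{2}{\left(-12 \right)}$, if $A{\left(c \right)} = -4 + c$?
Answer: $256$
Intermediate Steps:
$A^{2}{\left(-12 \right)} = \left(-4 - 12\right)^{2} = \left(-16\right)^{2} = 256$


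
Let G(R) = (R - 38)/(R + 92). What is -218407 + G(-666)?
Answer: -62682457/287 ≈ -2.1841e+5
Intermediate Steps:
G(R) = (-38 + R)/(92 + R)
-218407 + G(-666) = -218407 + (-38 - 666)/(92 - 666) = -218407 - 704/(-574) = -218407 - 1/574*(-704) = -218407 + 352/287 = -62682457/287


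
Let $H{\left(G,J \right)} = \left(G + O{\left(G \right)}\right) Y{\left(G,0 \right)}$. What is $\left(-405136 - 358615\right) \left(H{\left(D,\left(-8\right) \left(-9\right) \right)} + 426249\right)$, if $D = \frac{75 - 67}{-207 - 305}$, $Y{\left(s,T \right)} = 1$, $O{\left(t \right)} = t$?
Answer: $- \frac{10417538436217}{32} \approx -3.2555 \cdot 10^{11}$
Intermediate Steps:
$D = - \frac{1}{64}$ ($D = \frac{8}{-512} = 8 \left(- \frac{1}{512}\right) = - \frac{1}{64} \approx -0.015625$)
$H{\left(G,J \right)} = 2 G$ ($H{\left(G,J \right)} = \left(G + G\right) 1 = 2 G 1 = 2 G$)
$\left(-405136 - 358615\right) \left(H{\left(D,\left(-8\right) \left(-9\right) \right)} + 426249\right) = \left(-405136 - 358615\right) \left(2 \left(- \frac{1}{64}\right) + 426249\right) = - 763751 \left(- \frac{1}{32} + 426249\right) = \left(-763751\right) \frac{13639967}{32} = - \frac{10417538436217}{32}$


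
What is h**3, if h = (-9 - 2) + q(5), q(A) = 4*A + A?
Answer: 2744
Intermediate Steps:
q(A) = 5*A
h = 14 (h = (-9 - 2) + 5*5 = -11 + 25 = 14)
h**3 = 14**3 = 2744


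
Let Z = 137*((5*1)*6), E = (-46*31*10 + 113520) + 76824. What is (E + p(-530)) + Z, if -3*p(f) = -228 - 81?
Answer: 180297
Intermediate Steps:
p(f) = 103 (p(f) = -(-228 - 81)/3 = -⅓*(-309) = 103)
E = 176084 (E = (-1426*10 + 113520) + 76824 = (-14260 + 113520) + 76824 = 99260 + 76824 = 176084)
Z = 4110 (Z = 137*(5*6) = 137*30 = 4110)
(E + p(-530)) + Z = (176084 + 103) + 4110 = 176187 + 4110 = 180297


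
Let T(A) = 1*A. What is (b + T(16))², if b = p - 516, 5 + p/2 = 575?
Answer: 409600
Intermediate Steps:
p = 1140 (p = -10 + 2*575 = -10 + 1150 = 1140)
T(A) = A
b = 624 (b = 1140 - 516 = 624)
(b + T(16))² = (624 + 16)² = 640² = 409600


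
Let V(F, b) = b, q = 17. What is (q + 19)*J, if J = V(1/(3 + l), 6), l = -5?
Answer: 216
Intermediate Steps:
J = 6
(q + 19)*J = (17 + 19)*6 = 36*6 = 216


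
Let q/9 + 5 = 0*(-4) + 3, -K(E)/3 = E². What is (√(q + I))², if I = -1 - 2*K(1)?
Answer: -13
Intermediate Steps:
K(E) = -3*E²
I = 5 (I = -1 - (-6)*1² = -1 - (-6) = -1 - 2*(-3) = -1 + 6 = 5)
q = -18 (q = -45 + 9*(0*(-4) + 3) = -45 + 9*(0 + 3) = -45 + 9*3 = -45 + 27 = -18)
(√(q + I))² = (√(-18 + 5))² = (√(-13))² = (I*√13)² = -13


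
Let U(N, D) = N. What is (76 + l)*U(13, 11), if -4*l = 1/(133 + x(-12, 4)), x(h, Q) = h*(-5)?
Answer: 762723/772 ≈ 987.98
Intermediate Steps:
x(h, Q) = -5*h
l = -1/772 (l = -1/(4*(133 - 5*(-12))) = -1/(4*(133 + 60)) = -¼/193 = -¼*1/193 = -1/772 ≈ -0.0012953)
(76 + l)*U(13, 11) = (76 - 1/772)*13 = (58671/772)*13 = 762723/772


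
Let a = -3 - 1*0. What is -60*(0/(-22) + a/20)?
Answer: 9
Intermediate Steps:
a = -3 (a = -3 + 0 = -3)
-60*(0/(-22) + a/20) = -60*(0/(-22) - 3/20) = -60*(0*(-1/22) - 3*1/20) = -60*(0 - 3/20) = -60*(-3/20) = 9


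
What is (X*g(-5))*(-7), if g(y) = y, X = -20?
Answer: -700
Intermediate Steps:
(X*g(-5))*(-7) = -20*(-5)*(-7) = 100*(-7) = -700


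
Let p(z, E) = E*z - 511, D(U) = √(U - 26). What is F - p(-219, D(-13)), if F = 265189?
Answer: 265700 + 219*I*√39 ≈ 2.657e+5 + 1367.7*I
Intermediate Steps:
D(U) = √(-26 + U)
p(z, E) = -511 + E*z
F - p(-219, D(-13)) = 265189 - (-511 + √(-26 - 13)*(-219)) = 265189 - (-511 + √(-39)*(-219)) = 265189 - (-511 + (I*√39)*(-219)) = 265189 - (-511 - 219*I*√39) = 265189 + (511 + 219*I*√39) = 265700 + 219*I*√39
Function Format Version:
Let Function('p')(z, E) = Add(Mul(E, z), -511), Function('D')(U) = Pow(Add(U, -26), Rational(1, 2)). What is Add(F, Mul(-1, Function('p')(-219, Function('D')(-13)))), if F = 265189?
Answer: Add(265700, Mul(219, I, Pow(39, Rational(1, 2)))) ≈ Add(2.6570e+5, Mul(1367.7, I))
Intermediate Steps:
Function('D')(U) = Pow(Add(-26, U), Rational(1, 2))
Function('p')(z, E) = Add(-511, Mul(E, z))
Add(F, Mul(-1, Function('p')(-219, Function('D')(-13)))) = Add(265189, Mul(-1, Add(-511, Mul(Pow(Add(-26, -13), Rational(1, 2)), -219)))) = Add(265189, Mul(-1, Add(-511, Mul(Pow(-39, Rational(1, 2)), -219)))) = Add(265189, Mul(-1, Add(-511, Mul(Mul(I, Pow(39, Rational(1, 2))), -219)))) = Add(265189, Mul(-1, Add(-511, Mul(-219, I, Pow(39, Rational(1, 2)))))) = Add(265189, Add(511, Mul(219, I, Pow(39, Rational(1, 2))))) = Add(265700, Mul(219, I, Pow(39, Rational(1, 2))))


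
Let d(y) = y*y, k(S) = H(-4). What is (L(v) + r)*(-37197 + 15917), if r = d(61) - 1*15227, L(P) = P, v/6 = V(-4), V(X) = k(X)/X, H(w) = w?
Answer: 244720000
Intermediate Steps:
k(S) = -4
d(y) = y**2
V(X) = -4/X
v = 6 (v = 6*(-4/(-4)) = 6*(-4*(-1/4)) = 6*1 = 6)
r = -11506 (r = 61**2 - 1*15227 = 3721 - 15227 = -11506)
(L(v) + r)*(-37197 + 15917) = (6 - 11506)*(-37197 + 15917) = -11500*(-21280) = 244720000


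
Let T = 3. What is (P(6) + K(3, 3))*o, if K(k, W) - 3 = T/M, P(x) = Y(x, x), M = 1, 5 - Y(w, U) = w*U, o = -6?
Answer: 150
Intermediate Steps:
Y(w, U) = 5 - U*w (Y(w, U) = 5 - w*U = 5 - U*w)
P(x) = 5 - x² (P(x) = 5 - x*x = 5 - x²)
K(k, W) = 6 (K(k, W) = 3 + 3/1 = 3 + 3*1 = 3 + 3 = 6)
(P(6) + K(3, 3))*o = ((5 - 1*6²) + 6)*(-6) = ((5 - 1*36) + 6)*(-6) = ((5 - 36) + 6)*(-6) = (-31 + 6)*(-6) = -25*(-6) = 150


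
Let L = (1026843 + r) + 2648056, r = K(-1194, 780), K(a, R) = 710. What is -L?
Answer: -3675609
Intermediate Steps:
r = 710
L = 3675609 (L = (1026843 + 710) + 2648056 = 1027553 + 2648056 = 3675609)
-L = -1*3675609 = -3675609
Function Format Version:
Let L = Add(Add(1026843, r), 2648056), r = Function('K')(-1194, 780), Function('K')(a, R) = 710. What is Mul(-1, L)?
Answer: -3675609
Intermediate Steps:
r = 710
L = 3675609 (L = Add(Add(1026843, 710), 2648056) = Add(1027553, 2648056) = 3675609)
Mul(-1, L) = Mul(-1, 3675609) = -3675609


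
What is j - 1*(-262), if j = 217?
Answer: 479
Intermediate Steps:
j - 1*(-262) = 217 - 1*(-262) = 217 + 262 = 479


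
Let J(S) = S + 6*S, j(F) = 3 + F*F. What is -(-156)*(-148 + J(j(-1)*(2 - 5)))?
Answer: -36192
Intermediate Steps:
j(F) = 3 + F**2
J(S) = 7*S
-(-156)*(-148 + J(j(-1)*(2 - 5))) = -(-156)*(-148 + 7*((3 + (-1)**2)*(2 - 5))) = -(-156)*(-148 + 7*((3 + 1)*(-3))) = -(-156)*(-148 + 7*(4*(-3))) = -(-156)*(-148 + 7*(-12)) = -(-156)*(-148 - 84) = -(-156)*(-232) = -1*36192 = -36192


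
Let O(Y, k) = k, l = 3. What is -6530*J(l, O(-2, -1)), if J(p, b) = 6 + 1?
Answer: -45710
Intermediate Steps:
J(p, b) = 7
-6530*J(l, O(-2, -1)) = -6530*7 = -45710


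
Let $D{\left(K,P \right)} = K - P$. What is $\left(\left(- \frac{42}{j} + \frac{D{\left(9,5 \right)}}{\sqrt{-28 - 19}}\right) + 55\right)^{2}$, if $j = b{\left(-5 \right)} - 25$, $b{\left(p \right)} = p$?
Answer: $\frac{3737228}{1175} - \frac{48 i \sqrt{47}}{5} \approx 3180.6 - 65.814 i$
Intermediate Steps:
$j = -30$ ($j = -5 - 25 = -30$)
$\left(\left(- \frac{42}{j} + \frac{D{\left(9,5 \right)}}{\sqrt{-28 - 19}}\right) + 55\right)^{2} = \left(\left(- \frac{42}{-30} + \frac{9 - 5}{\sqrt{-28 - 19}}\right) + 55\right)^{2} = \left(\left(\left(-42\right) \left(- \frac{1}{30}\right) + \frac{9 - 5}{\sqrt{-47}}\right) + 55\right)^{2} = \left(\left(\frac{7}{5} + \frac{4}{i \sqrt{47}}\right) + 55\right)^{2} = \left(\left(\frac{7}{5} + 4 \left(- \frac{i \sqrt{47}}{47}\right)\right) + 55\right)^{2} = \left(\left(\frac{7}{5} - \frac{4 i \sqrt{47}}{47}\right) + 55\right)^{2} = \left(\frac{282}{5} - \frac{4 i \sqrt{47}}{47}\right)^{2}$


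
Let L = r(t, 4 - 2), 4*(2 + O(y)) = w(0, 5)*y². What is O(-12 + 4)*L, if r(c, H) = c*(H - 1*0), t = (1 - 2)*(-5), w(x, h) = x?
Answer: -20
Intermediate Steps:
t = 5 (t = -1*(-5) = 5)
O(y) = -2 (O(y) = -2 + (0*y²)/4 = -2 + (¼)*0 = -2 + 0 = -2)
r(c, H) = H*c (r(c, H) = c*(H + 0) = c*H = H*c)
L = 10 (L = (4 - 2)*5 = 2*5 = 10)
O(-12 + 4)*L = -2*10 = -20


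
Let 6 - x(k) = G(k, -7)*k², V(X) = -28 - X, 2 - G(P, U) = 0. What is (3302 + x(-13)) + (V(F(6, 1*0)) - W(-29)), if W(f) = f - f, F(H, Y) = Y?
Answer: 2942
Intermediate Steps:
G(P, U) = 2 (G(P, U) = 2 - 1*0 = 2 + 0 = 2)
W(f) = 0
x(k) = 6 - 2*k²
(3302 + x(-13)) + (V(F(6, 1*0)) - W(-29)) = (3302 + (6 - 2*(-13)²)) + ((-28 - 0) - 1*0) = (3302 + (6 - 2*169)) + ((-28 - 1*0) + 0) = (3302 + (6 - 338)) + ((-28 + 0) + 0) = (3302 - 332) + (-28 + 0) = 2970 - 28 = 2942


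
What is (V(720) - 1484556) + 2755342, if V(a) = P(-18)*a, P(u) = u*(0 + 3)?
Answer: 1231906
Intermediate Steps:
P(u) = 3*u (P(u) = u*3 = 3*u)
V(a) = -54*a (V(a) = (3*(-18))*a = -54*a)
(V(720) - 1484556) + 2755342 = (-54*720 - 1484556) + 2755342 = (-38880 - 1484556) + 2755342 = -1523436 + 2755342 = 1231906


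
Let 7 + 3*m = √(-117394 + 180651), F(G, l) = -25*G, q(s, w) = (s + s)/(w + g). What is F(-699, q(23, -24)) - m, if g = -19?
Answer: 52432/3 - 61*√17/3 ≈ 17394.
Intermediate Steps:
q(s, w) = 2*s/(-19 + w) (q(s, w) = (s + s)/(w - 19) = (2*s)/(-19 + w) = 2*s/(-19 + w))
m = -7/3 + 61*√17/3 (m = -7/3 + √(-117394 + 180651)/3 = -7/3 + √63257/3 = -7/3 + (61*√17)/3 = -7/3 + 61*√17/3 ≈ 81.503)
F(-699, q(23, -24)) - m = -25*(-699) - (-7/3 + 61*√17/3) = 17475 + (7/3 - 61*√17/3) = 52432/3 - 61*√17/3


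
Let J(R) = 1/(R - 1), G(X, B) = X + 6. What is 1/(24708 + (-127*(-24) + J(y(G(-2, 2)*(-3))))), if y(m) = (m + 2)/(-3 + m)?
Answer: 1/27753 ≈ 3.6032e-5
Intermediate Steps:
G(X, B) = 6 + X
y(m) = (2 + m)/(-3 + m)
J(R) = 1/(-1 + R)
1/(24708 + (-127*(-24) + J(y(G(-2, 2)*(-3))))) = 1/(24708 + (-127*(-24) + 1/(-1 + (2 + (6 - 2)*(-3))/(-3 + (6 - 2)*(-3))))) = 1/(24708 + (3048 + 1/(-1 + (2 + 4*(-3))/(-3 + 4*(-3))))) = 1/(24708 + (3048 + 1/(-1 + (2 - 12)/(-3 - 12)))) = 1/(24708 + (3048 + 1/(-1 - 10/(-15)))) = 1/(24708 + (3048 + 1/(-1 - 1/15*(-10)))) = 1/(24708 + (3048 + 1/(-1 + ⅔))) = 1/(24708 + (3048 + 1/(-⅓))) = 1/(24708 + (3048 - 3)) = 1/(24708 + 3045) = 1/27753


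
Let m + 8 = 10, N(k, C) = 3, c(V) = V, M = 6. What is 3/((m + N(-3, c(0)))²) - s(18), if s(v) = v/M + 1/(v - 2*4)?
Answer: -149/50 ≈ -2.9800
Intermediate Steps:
m = 2 (m = -8 + 10 = 2)
s(v) = 1/(-8 + v) + v/6 (s(v) = v/6 + 1/(v - 2*4) = v*(⅙) + 1/(v - 8) = v/6 + 1/(-8 + v) = 1/(-8 + v) + v/6)
3/((m + N(-3, c(0)))²) - s(18) = 3/((2 + 3)²) - (6 + 18² - 8*18)/(6*(-8 + 18)) = 3/(5²) - (6 + 324 - 144)/(6*10) = 3/25 - 186/(6*10) = 3*(1/25) - 1*31/10 = 3/25 - 31/10 = -149/50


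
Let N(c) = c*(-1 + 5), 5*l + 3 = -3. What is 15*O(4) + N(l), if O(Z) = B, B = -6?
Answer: -474/5 ≈ -94.800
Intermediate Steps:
l = -6/5 (l = -⅗ + (⅕)*(-3) = -⅗ - ⅗ = -6/5 ≈ -1.2000)
O(Z) = -6
N(c) = 4*c (N(c) = c*4 = 4*c)
15*O(4) + N(l) = 15*(-6) + 4*(-6/5) = -90 - 24/5 = -474/5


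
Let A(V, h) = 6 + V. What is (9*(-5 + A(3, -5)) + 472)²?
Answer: 258064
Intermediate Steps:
(9*(-5 + A(3, -5)) + 472)² = (9*(-5 + (6 + 3)) + 472)² = (9*(-5 + 9) + 472)² = (9*4 + 472)² = (36 + 472)² = 508² = 258064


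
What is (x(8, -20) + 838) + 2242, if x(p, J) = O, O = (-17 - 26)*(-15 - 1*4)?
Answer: 3897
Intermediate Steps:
O = 817 (O = -43*(-15 - 4) = -43*(-19) = 817)
x(p, J) = 817
(x(8, -20) + 838) + 2242 = (817 + 838) + 2242 = 1655 + 2242 = 3897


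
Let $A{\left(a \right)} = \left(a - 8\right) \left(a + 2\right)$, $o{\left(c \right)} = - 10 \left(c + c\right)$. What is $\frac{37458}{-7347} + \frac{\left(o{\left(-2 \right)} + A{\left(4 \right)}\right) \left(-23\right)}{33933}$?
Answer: $- \frac{424588670}{83101917} \approx -5.1093$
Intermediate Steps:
$o{\left(c \right)} = - 20 c$ ($o{\left(c \right)} = - 10 \cdot 2 c = - 20 c$)
$A{\left(a \right)} = \left(-8 + a\right) \left(2 + a\right)$
$\frac{37458}{-7347} + \frac{\left(o{\left(-2 \right)} + A{\left(4 \right)}\right) \left(-23\right)}{33933} = \frac{37458}{-7347} + \frac{\left(\left(-20\right) \left(-2\right) - \left(40 - 16\right)\right) \left(-23\right)}{33933} = 37458 \left(- \frac{1}{7347}\right) + \left(40 - 24\right) \left(-23\right) \frac{1}{33933} = - \frac{12486}{2449} + \left(40 - 24\right) \left(-23\right) \frac{1}{33933} = - \frac{12486}{2449} + 16 \left(-23\right) \frac{1}{33933} = - \frac{12486}{2449} - \frac{368}{33933} = - \frac{424588670}{83101917}$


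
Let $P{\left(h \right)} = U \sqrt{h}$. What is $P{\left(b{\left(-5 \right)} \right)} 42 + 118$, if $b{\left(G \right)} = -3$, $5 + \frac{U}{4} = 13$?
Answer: $118 + 1344 i \sqrt{3} \approx 118.0 + 2327.9 i$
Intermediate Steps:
$U = 32$ ($U = -20 + 4 \cdot 13 = -20 + 52 = 32$)
$P{\left(h \right)} = 32 \sqrt{h}$
$P{\left(b{\left(-5 \right)} \right)} 42 + 118 = 32 \sqrt{-3} \cdot 42 + 118 = 32 i \sqrt{3} \cdot 42 + 118 = 1344 i \sqrt{3} + 118 = 118 + 1344 i \sqrt{3}$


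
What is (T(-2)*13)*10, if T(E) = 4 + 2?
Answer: 780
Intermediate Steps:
T(E) = 6
(T(-2)*13)*10 = (6*13)*10 = 78*10 = 780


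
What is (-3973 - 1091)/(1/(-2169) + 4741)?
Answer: -2745954/2570807 ≈ -1.0681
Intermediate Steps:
(-3973 - 1091)/(1/(-2169) + 4741) = -5064/(-1/2169 + 4741) = -5064/10283228/2169 = -5064*2169/10283228 = -2745954/2570807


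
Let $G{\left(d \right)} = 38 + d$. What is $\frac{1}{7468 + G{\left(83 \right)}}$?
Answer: $\frac{1}{7589} \approx 0.00013177$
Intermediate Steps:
$\frac{1}{7468 + G{\left(83 \right)}} = \frac{1}{7468 + \left(38 + 83\right)} = \frac{1}{7468 + 121} = \frac{1}{7589}$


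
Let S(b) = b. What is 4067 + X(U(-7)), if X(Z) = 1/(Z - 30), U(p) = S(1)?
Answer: 117942/29 ≈ 4067.0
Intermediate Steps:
U(p) = 1
X(Z) = 1/(-30 + Z)
4067 + X(U(-7)) = 4067 + 1/(-30 + 1) = 4067 + 1/(-29) = 4067 - 1/29 = 117942/29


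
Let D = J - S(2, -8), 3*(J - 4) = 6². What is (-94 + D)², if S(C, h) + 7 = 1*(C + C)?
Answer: 5625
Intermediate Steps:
J = 16 (J = 4 + (⅓)*6² = 4 + (⅓)*36 = 4 + 12 = 16)
S(C, h) = -7 + 2*C (S(C, h) = -7 + 1*(C + C) = -7 + 1*(2*C) = -7 + 2*C)
D = 19 (D = 16 - (-7 + 2*2) = 16 - (-7 + 4) = 16 - 1*(-3) = 16 + 3 = 19)
(-94 + D)² = (-94 + 19)² = (-75)² = 5625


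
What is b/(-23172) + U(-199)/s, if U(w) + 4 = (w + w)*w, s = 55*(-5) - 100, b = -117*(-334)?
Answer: -308305051/1448250 ≈ -212.88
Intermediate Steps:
b = 39078
s = -375 (s = -275 - 100 = -375)
U(w) = -4 + 2*w² (U(w) = -4 + (w + w)*w = -4 + (2*w)*w = -4 + 2*w²)
b/(-23172) + U(-199)/s = 39078/(-23172) + (-4 + 2*(-199)²)/(-375) = 39078*(-1/23172) + (-4 + 2*39601)*(-1/375) = -6513/3862 + (-4 + 79202)*(-1/375) = -6513/3862 + 79198*(-1/375) = -6513/3862 - 79198/375 = -308305051/1448250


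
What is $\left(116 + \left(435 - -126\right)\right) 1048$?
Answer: $709496$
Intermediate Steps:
$\left(116 + \left(435 - -126\right)\right) 1048 = \left(116 + \left(435 + 126\right)\right) 1048 = \left(116 + 561\right) 1048 = 677 \cdot 1048 = 709496$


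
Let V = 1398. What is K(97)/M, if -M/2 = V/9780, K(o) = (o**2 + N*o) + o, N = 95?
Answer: -15257615/233 ≈ -65483.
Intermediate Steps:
K(o) = o**2 + 96*o (K(o) = (o**2 + 95*o) + o = o**2 + 96*o)
M = -233/815 (M = -2796/9780 = -2*233/1630 = -233/815 ≈ -0.28589)
K(97)/M = (97*(96 + 97))/(-233/815) = (97*193)*(-815/233) = 18721*(-815/233) = -15257615/233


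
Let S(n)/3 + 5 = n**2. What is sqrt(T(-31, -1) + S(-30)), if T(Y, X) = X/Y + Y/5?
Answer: sqrt(64358945)/155 ≈ 51.757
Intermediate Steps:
S(n) = -15 + 3*n**2
T(Y, X) = Y/5 + X/Y (T(Y, X) = X/Y + Y*(1/5) = X/Y + Y/5 = Y/5 + X/Y)
sqrt(T(-31, -1) + S(-30)) = sqrt(((1/5)*(-31) - 1/(-31)) + (-15 + 3*(-30)**2)) = sqrt((-31/5 - 1*(-1/31)) + (-15 + 3*900)) = sqrt((-31/5 + 1/31) + (-15 + 2700)) = sqrt(-956/155 + 2685) = sqrt(415219/155) = sqrt(64358945)/155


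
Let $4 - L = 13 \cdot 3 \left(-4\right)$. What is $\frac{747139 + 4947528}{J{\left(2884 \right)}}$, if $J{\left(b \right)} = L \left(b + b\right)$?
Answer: $\frac{5694667}{922880} \approx 6.1705$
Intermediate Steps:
$L = 160$ ($L = 4 - 13 \cdot 3 \left(-4\right) = 4 - 39 \left(-4\right) = 4 - -156 = 4 + 156 = 160$)
$J{\left(b \right)} = 320 b$ ($J{\left(b \right)} = 160 \left(b + b\right) = 160 \cdot 2 b = 320 b$)
$\frac{747139 + 4947528}{J{\left(2884 \right)}} = \frac{747139 + 4947528}{320 \cdot 2884} = \frac{5694667}{922880}$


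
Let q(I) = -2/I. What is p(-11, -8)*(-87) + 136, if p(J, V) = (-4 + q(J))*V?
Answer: -27736/11 ≈ -2521.5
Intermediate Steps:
p(J, V) = V*(-4 - 2/J) (p(J, V) = (-4 - 2/J)*V = V*(-4 - 2/J))
p(-11, -8)*(-87) + 136 = (-4*(-8) - 2*(-8)/(-11))*(-87) + 136 = (32 - 2*(-8)*(-1/11))*(-87) + 136 = (32 - 16/11)*(-87) + 136 = (336/11)*(-87) + 136 = -29232/11 + 136 = -27736/11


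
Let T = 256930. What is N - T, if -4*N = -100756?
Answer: -231741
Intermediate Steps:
N = 25189 (N = -¼*(-100756) = 25189)
N - T = 25189 - 1*256930 = 25189 - 256930 = -231741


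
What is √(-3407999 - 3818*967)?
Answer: I*√7100005 ≈ 2664.6*I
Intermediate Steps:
√(-3407999 - 3818*967) = √(-3407999 - 3692006) = √(-7100005) = I*√7100005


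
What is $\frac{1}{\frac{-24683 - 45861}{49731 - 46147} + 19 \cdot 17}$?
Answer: $\frac{224}{67943} \approx 0.0032969$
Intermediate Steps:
$\frac{1}{\frac{-24683 - 45861}{49731 - 46147} + 19 \cdot 17} = \frac{1}{- \frac{70544}{3584} + 323} = \frac{1}{\left(-70544\right) \frac{1}{3584} + 323} = \frac{1}{- \frac{4409}{224} + 323} = \frac{1}{\frac{67943}{224}} = \frac{224}{67943}$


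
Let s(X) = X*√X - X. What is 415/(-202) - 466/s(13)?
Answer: -19859/3939 - 233*√13/78 ≈ -15.812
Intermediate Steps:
s(X) = X^(3/2) - X
415/(-202) - 466/s(13) = 415/(-202) - 466/(13^(3/2) - 1*13) = 415*(-1/202) - 466/(13*√13 - 13) = -415/202 - 466/(-13 + 13*√13)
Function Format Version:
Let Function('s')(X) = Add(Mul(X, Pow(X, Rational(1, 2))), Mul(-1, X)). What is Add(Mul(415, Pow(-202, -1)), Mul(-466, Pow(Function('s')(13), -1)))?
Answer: Add(Rational(-19859, 3939), Mul(Rational(-233, 78), Pow(13, Rational(1, 2)))) ≈ -15.812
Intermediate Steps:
Function('s')(X) = Add(Pow(X, Rational(3, 2)), Mul(-1, X))
Add(Mul(415, Pow(-202, -1)), Mul(-466, Pow(Function('s')(13), -1))) = Add(Mul(415, Pow(-202, -1)), Mul(-466, Pow(Add(Pow(13, Rational(3, 2)), Mul(-1, 13)), -1))) = Add(Mul(415, Rational(-1, 202)), Mul(-466, Pow(Add(Mul(13, Pow(13, Rational(1, 2))), -13), -1))) = Add(Rational(-415, 202), Mul(-466, Pow(Add(-13, Mul(13, Pow(13, Rational(1, 2)))), -1)))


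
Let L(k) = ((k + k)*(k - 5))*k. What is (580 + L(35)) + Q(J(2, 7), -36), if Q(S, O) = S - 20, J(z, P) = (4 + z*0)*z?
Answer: 74068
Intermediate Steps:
L(k) = 2*k**2*(-5 + k) (L(k) = ((2*k)*(-5 + k))*k = (2*k*(-5 + k))*k = 2*k**2*(-5 + k))
J(z, P) = 4*z (J(z, P) = (4 + 0)*z = 4*z)
Q(S, O) = -20 + S
(580 + L(35)) + Q(J(2, 7), -36) = (580 + 2*35**2*(-5 + 35)) + (-20 + 4*2) = (580 + 2*1225*30) + (-20 + 8) = (580 + 73500) - 12 = 74080 - 12 = 74068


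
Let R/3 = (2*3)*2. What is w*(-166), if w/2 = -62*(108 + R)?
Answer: 2964096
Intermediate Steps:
R = 36 (R = 3*((2*3)*2) = 3*(6*2) = 3*12 = 36)
w = -17856 (w = 2*(-62*(108 + 36)) = 2*(-62*144) = 2*(-8928) = -17856)
w*(-166) = -17856*(-166) = 2964096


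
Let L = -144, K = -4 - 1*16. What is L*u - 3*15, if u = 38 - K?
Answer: -8397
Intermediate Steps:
K = -20 (K = -4 - 16 = -20)
u = 58 (u = 38 - 1*(-20) = 38 + 20 = 58)
L*u - 3*15 = -144*58 - 3*15 = -8352 - 45 = -8397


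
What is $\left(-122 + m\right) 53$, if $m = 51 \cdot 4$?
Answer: $4346$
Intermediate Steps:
$m = 204$
$\left(-122 + m\right) 53 = \left(-122 + 204\right) 53 = 82 \cdot 53 = 4346$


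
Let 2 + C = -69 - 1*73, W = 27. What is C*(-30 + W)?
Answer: 432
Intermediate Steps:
C = -144 (C = -2 + (-69 - 1*73) = -2 + (-69 - 73) = -2 - 142 = -144)
C*(-30 + W) = -144*(-30 + 27) = -144*(-3) = 432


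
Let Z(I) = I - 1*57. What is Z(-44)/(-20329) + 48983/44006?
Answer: 1000220013/894597974 ≈ 1.1181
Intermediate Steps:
Z(I) = -57 + I (Z(I) = I - 57 = -57 + I)
Z(-44)/(-20329) + 48983/44006 = (-57 - 44)/(-20329) + 48983/44006 = -101*(-1/20329) + 48983*(1/44006) = 101/20329 + 48983/44006 = 1000220013/894597974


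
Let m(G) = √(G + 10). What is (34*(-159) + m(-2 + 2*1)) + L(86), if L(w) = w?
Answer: -5320 + √10 ≈ -5316.8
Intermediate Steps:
m(G) = √(10 + G)
(34*(-159) + m(-2 + 2*1)) + L(86) = (34*(-159) + √(10 + (-2 + 2*1))) + 86 = (-5406 + √(10 + (-2 + 2))) + 86 = (-5406 + √(10 + 0)) + 86 = (-5406 + √10) + 86 = -5320 + √10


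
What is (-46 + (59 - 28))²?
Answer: 225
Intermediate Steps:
(-46 + (59 - 28))² = (-46 + 31)² = (-15)² = 225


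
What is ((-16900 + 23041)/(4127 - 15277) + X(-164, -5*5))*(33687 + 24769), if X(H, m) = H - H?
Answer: -179489148/5575 ≈ -32195.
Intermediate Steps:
X(H, m) = 0
((-16900 + 23041)/(4127 - 15277) + X(-164, -5*5))*(33687 + 24769) = ((-16900 + 23041)/(4127 - 15277) + 0)*(33687 + 24769) = (6141/(-11150) + 0)*58456 = (6141*(-1/11150) + 0)*58456 = (-6141/11150 + 0)*58456 = -6141/11150*58456 = -179489148/5575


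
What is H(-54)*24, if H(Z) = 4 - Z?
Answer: 1392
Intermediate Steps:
H(-54)*24 = (4 - 1*(-54))*24 = (4 + 54)*24 = 58*24 = 1392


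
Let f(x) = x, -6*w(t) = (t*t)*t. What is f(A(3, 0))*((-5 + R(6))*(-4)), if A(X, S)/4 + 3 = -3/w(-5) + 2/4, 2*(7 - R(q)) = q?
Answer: -5288/125 ≈ -42.304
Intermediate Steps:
R(q) = 7 - q/2
w(t) = -t³/6 (w(t) = -t*t*t/6 = -t²*t/6 = -t³/6)
A(X, S) = -1322/125 (A(X, S) = -12 + 4*(-3/((-⅙*(-5)³)) + 2/4) = -12 + 4*(-3/((-⅙*(-125))) + 2*(¼)) = -12 + 4*(-3/125/6 + ½) = -12 + 4*(-3*6/125 + ½) = -12 + 4*(-18/125 + ½) = -12 + 4*(89/250) = -12 + 178/125 = -1322/125)
f(A(3, 0))*((-5 + R(6))*(-4)) = -1322*(-5 + (7 - ½*6))*(-4)/125 = -1322*(-5 + (7 - 3))*(-4)/125 = -1322*(-5 + 4)*(-4)/125 = -(-1322)*(-4)/125 = -1322/125*4 = -5288/125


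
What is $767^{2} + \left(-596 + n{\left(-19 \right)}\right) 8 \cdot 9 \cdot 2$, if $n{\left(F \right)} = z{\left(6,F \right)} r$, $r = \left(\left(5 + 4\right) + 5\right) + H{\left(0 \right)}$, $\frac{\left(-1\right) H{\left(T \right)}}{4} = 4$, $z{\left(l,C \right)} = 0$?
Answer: $502465$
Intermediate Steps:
$H{\left(T \right)} = -16$ ($H{\left(T \right)} = \left(-4\right) 4 = -16$)
$r = -2$ ($r = \left(\left(5 + 4\right) + 5\right) - 16 = \left(9 + 5\right) - 16 = 14 - 16 = -2$)
$n{\left(F \right)} = 0$ ($n{\left(F \right)} = 0 \left(-2\right) = 0$)
$767^{2} + \left(-596 + n{\left(-19 \right)}\right) 8 \cdot 9 \cdot 2 = 767^{2} + \left(-596 + 0\right) 8 \cdot 9 \cdot 2 = 588289 - 596 \cdot 72 \cdot 2 = 588289 - 85824 = 502465$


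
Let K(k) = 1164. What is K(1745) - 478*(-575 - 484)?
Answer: 507366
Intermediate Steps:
K(1745) - 478*(-575 - 484) = 1164 - 478*(-575 - 484) = 1164 - 478*(-1059) = 1164 + 506202 = 507366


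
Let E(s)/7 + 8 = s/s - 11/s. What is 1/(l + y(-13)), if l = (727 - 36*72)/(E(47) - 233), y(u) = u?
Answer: -13331/85648 ≈ -0.15565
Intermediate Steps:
E(s) = -49 - 77/s (E(s) = -56 + 7*(s/s - 11/s) = -56 + 7*(1 - 11/s) = -56 + (7 - 77/s) = -49 - 77/s)
l = 87655/13331 (l = (727 - 36*72)/((-49 - 77/47) - 233) = (727 - 2592)/((-49 - 77*1/47) - 233) = -1865/((-49 - 77/47) - 233) = -1865/(-2380/47 - 233) = -1865/(-13331/47) = -1865*(-47/13331) = 87655/13331 ≈ 6.5753)
1/(l + y(-13)) = 1/(87655/13331 - 13) = 1/(-85648/13331) = -13331/85648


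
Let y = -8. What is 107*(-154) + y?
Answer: -16486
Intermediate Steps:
107*(-154) + y = 107*(-154) - 8 = -16478 - 8 = -16486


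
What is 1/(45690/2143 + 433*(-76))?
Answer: -2143/70476154 ≈ -3.0407e-5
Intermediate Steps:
1/(45690/2143 + 433*(-76)) = 1/(45690*(1/2143) - 32908) = 1/(45690/2143 - 32908) = 1/(-70476154/2143) = -2143/70476154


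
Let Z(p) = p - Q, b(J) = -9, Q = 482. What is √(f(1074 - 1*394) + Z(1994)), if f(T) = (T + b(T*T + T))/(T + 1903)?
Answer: √1121069929/861 ≈ 38.888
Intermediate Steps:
Z(p) = -482 + p (Z(p) = p - 1*482 = p - 482 = -482 + p)
f(T) = (-9 + T)/(1903 + T) (f(T) = (T - 9)/(T + 1903) = (-9 + T)/(1903 + T))
√(f(1074 - 1*394) + Z(1994)) = √((-9 + (1074 - 1*394))/(1903 + (1074 - 1*394)) + (-482 + 1994)) = √((-9 + (1074 - 394))/(1903 + (1074 - 394)) + 1512) = √((-9 + 680)/(1903 + 680) + 1512) = √(671/2583 + 1512) = √(3906167/2583) = √1121069929/861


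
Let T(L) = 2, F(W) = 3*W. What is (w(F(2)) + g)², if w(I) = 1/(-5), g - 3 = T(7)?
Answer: 576/25 ≈ 23.040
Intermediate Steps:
g = 5 (g = 3 + 2 = 5)
w(I) = -⅕
(w(F(2)) + g)² = (-⅕ + 5)² = (24/5)² = 576/25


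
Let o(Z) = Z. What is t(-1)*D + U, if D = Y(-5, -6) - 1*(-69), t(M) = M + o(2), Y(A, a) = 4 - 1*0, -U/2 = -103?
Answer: 279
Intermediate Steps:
U = 206 (U = -2*(-103) = 206)
Y(A, a) = 4 (Y(A, a) = 4 + 0 = 4)
t(M) = 2 + M (t(M) = M + 2 = 2 + M)
D = 73 (D = 4 - 1*(-69) = 4 + 69 = 73)
t(-1)*D + U = (2 - 1)*73 + 206 = 1*73 + 206 = 73 + 206 = 279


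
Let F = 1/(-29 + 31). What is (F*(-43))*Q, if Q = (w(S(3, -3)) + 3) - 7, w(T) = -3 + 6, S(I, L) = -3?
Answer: 43/2 ≈ 21.500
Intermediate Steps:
w(T) = 3
F = 1/2 ≈ 0.50000
Q = -1 (Q = (3 + 3) - 7 = 6 - 7 = -1)
(F*(-43))*Q = ((1/2)*(-43))*(-1) = -43/2*(-1) = 43/2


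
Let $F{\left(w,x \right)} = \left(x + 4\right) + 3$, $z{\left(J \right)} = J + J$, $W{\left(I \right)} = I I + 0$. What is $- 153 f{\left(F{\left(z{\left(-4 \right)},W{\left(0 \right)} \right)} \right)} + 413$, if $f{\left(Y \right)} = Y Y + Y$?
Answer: $-8155$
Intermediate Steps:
$W{\left(I \right)} = I^{2}$ ($W{\left(I \right)} = I^{2} + 0 = I^{2}$)
$z{\left(J \right)} = 2 J$
$F{\left(w,x \right)} = 7 + x$ ($F{\left(w,x \right)} = \left(4 + x\right) + 3 = 7 + x$)
$f{\left(Y \right)} = Y + Y^{2}$ ($f{\left(Y \right)} = Y^{2} + Y = Y + Y^{2}$)
$- 153 f{\left(F{\left(z{\left(-4 \right)},W{\left(0 \right)} \right)} \right)} + 413 = - 153 \left(7 + 0^{2}\right) \left(1 + \left(7 + 0^{2}\right)\right) + 413 = - 153 \left(7 + 0\right) \left(1 + \left(7 + 0\right)\right) + 413 = - 153 \cdot 7 \left(1 + 7\right) + 413 = - 153 \cdot 7 \cdot 8 + 413 = \left(-153\right) 56 + 413 = -8568 + 413 = -8155$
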